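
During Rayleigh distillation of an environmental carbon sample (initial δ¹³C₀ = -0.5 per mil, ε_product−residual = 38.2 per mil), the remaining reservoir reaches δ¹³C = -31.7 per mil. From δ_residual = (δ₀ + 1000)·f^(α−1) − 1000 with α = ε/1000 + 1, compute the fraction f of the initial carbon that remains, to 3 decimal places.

α − 1 = ε/1000 = 0.0382
(δ_res + 1000)/(δ₀ + 1000) = (-31.7 + 1000)/(-0.5 + 1000) = 968.3/999.5 = 0.968784
f = 0.968784^(1/0.0382) = exp(ln(0.968784)/0.0382) = exp(-0.03171/0.0382)
f = exp(-0.8302) = 0.4360

0.436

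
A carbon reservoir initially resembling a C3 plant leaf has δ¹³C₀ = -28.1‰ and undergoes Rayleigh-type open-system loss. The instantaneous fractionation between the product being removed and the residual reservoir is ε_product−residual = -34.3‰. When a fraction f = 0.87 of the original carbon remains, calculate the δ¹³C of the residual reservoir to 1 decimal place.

Rayleigh residual: δ_res = (δ₀ + 1000)·f^(α−1) − 1000
α = ε/1000 + 1 = 0.96570, so α − 1 = -0.03430
f^(α−1) = 0.87^(-0.03430) = 1.004788
δ_res = (-28.1 + 1000) × 1.004788 − 1000 = 976.554 − 1000 = -23.45‰

-23.4‰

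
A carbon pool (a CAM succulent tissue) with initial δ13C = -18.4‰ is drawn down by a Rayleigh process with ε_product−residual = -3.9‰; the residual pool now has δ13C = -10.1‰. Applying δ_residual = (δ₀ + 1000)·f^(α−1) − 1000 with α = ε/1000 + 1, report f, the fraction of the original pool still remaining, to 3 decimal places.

0.115

α − 1 = ε/1000 = -0.0039
(δ_res + 1000)/(δ₀ + 1000) = (-10.1 + 1000)/(-18.4 + 1000) = 989.9/981.6 = 1.008456
f = 1.008456^(1/-0.0039) = exp(ln(1.008456)/-0.0039) = exp(0.00842/-0.0039)
f = exp(-2.1590) = 0.1154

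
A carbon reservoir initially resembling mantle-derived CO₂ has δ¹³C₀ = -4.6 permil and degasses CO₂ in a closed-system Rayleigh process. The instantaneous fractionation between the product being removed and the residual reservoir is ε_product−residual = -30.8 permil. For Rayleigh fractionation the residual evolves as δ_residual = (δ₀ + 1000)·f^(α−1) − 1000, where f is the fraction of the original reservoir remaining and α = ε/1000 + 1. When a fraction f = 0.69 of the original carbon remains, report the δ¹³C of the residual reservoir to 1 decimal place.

6.8 permil

Rayleigh residual: δ_res = (δ₀ + 1000)·f^(α−1) − 1000
α = ε/1000 + 1 = 0.96920, so α − 1 = -0.03080
f^(α−1) = 0.69^(-0.03080) = 1.011494
δ_res = (-4.6 + 1000) × 1.011494 − 1000 = 1006.841 − 1000 = 6.84 permil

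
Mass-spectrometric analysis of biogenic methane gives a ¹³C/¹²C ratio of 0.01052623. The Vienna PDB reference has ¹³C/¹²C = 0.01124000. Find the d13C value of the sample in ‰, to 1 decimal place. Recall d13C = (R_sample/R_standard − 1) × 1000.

d13C = (R_sample / R_standard − 1) × 1000
R_sample / R_standard = 0.01052623 / 0.01124000 = 0.936497
d13C = (0.936497 − 1) × 1000 = -63.50‰

-63.5‰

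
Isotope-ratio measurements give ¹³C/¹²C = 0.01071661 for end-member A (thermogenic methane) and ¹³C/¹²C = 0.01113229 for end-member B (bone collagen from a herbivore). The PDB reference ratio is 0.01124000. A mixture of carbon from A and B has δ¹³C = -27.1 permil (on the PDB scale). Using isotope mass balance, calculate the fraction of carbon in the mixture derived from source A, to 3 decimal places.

δ_A = (0.01071661/0.01124000 − 1)×1000 = (0.953435 − 1)×1000 = -46.565 permil
δ_B = (0.01113229/0.01124000 − 1)×1000 = (0.990417 − 1)×1000 = -9.583 permil
f_A = (δ_mix − δ_B)/(δ_A − δ_B) = (-27.1 − (-9.583))/(-46.565 − (-9.583))
f_A = -17.517 / -36.982 = 0.4737

0.474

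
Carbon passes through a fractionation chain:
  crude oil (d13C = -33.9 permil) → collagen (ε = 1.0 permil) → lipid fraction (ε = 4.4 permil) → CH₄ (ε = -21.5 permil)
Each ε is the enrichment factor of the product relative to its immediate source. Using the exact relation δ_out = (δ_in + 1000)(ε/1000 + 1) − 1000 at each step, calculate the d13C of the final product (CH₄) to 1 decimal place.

step 1: δ = (-33.90 + 1000)·(1.0/1000 + 1) − 1000 = -32.93 permil
step 2: δ = (-32.93 + 1000)·(4.4/1000 + 1) − 1000 = -28.68 permil
step 3: δ = (-28.68 + 1000)·(-21.5/1000 + 1) − 1000 = -49.56 permil

-49.6 permil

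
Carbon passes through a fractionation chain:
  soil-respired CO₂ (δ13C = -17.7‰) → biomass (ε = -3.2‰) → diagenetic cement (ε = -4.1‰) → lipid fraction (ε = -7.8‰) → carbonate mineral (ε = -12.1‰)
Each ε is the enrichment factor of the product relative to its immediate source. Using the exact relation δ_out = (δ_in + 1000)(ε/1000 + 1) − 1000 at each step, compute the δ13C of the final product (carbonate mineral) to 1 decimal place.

step 1: δ = (-17.70 + 1000)·(-3.2/1000 + 1) − 1000 = -20.84‰
step 2: δ = (-20.84 + 1000)·(-4.1/1000 + 1) − 1000 = -24.86‰
step 3: δ = (-24.86 + 1000)·(-7.8/1000 + 1) − 1000 = -32.46‰
step 4: δ = (-32.46 + 1000)·(-12.1/1000 + 1) − 1000 = -44.17‰

-44.2‰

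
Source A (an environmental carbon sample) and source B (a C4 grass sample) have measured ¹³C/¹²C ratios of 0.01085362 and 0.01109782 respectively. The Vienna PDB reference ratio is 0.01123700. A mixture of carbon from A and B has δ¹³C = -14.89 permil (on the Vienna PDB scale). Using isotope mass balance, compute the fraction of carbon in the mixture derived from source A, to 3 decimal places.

0.115

δ_A = (0.01085362/0.01123700 − 1)×1000 = (0.965882 − 1)×1000 = -34.118 permil
δ_B = (0.01109782/0.01123700 − 1)×1000 = (0.987614 − 1)×1000 = -12.386 permil
f_A = (δ_mix − δ_B)/(δ_A − δ_B) = (-14.89 − (-12.386))/(-34.118 − (-12.386))
f_A = -2.504 / -21.732 = 0.1152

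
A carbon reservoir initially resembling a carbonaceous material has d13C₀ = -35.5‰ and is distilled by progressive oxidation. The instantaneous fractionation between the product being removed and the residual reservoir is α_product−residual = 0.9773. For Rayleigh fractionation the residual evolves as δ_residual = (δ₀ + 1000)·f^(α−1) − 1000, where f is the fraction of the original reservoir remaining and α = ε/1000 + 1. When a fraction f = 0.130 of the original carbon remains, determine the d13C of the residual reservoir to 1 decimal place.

10.2‰

Rayleigh residual: δ_res = (δ₀ + 1000)·f^(α−1) − 1000
α − 1 = -0.02270
f^(α−1) = 0.130^(-0.02270) = 1.047402
δ_res = (-35.5 + 1000) × 1.047402 − 1000 = 1010.219 − 1000 = 10.22‰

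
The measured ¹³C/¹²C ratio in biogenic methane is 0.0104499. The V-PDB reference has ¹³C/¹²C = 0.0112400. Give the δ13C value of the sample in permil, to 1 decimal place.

-70.3 permil

δ13C = (R_sample / R_standard − 1) × 1000
R_sample / R_standard = 0.0104499 / 0.0112400 = 0.929706
δ13C = (0.929706 − 1) × 1000 = -70.29 permil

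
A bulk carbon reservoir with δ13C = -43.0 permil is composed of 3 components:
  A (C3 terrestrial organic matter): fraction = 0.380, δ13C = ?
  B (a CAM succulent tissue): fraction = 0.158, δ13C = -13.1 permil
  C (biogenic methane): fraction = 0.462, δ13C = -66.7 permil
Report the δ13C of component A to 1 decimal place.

-26.6 permil

Isotope mass balance: δ_bulk = Σ fᵢ·δᵢ.
-43.0 = 0.380×δ_A + 0.158×(-13.1) + 0.462×(-66.7)
0.380·δ_A = -43.0 − (-32.885) = -10.115
δ_A = -10.115 / 0.380 = -26.62 permil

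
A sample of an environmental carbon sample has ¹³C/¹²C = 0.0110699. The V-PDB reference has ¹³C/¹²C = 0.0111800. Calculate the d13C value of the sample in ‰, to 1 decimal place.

d13C = (R_sample / R_standard − 1) × 1000
R_sample / R_standard = 0.0110699 / 0.0111800 = 0.990152
d13C = (0.990152 − 1) × 1000 = -9.85‰

-9.8‰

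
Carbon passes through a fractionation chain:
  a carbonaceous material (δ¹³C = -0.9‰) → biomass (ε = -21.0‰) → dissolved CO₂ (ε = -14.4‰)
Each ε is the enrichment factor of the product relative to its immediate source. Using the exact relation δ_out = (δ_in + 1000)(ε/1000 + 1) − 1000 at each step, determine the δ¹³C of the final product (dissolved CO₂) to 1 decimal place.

-36.0‰

step 1: δ = (-0.90 + 1000)·(-21.0/1000 + 1) − 1000 = -21.88‰
step 2: δ = (-21.88 + 1000)·(-14.4/1000 + 1) − 1000 = -35.97‰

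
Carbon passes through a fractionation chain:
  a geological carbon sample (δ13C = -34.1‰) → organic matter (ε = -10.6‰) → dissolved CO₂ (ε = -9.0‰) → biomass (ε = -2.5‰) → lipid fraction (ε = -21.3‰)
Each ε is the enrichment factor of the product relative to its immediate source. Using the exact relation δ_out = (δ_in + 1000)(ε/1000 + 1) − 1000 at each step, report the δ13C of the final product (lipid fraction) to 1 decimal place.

-75.4‰

step 1: δ = (-34.10 + 1000)·(-10.6/1000 + 1) − 1000 = -44.34‰
step 2: δ = (-44.34 + 1000)·(-9.0/1000 + 1) − 1000 = -52.94‰
step 3: δ = (-52.94 + 1000)·(-2.5/1000 + 1) − 1000 = -55.31‰
step 4: δ = (-55.31 + 1000)·(-21.3/1000 + 1) − 1000 = -75.43‰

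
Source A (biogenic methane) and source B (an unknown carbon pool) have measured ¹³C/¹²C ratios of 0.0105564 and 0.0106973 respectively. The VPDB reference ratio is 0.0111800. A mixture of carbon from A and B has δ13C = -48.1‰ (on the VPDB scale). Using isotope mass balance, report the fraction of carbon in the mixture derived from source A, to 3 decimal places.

δ_A = (0.0105564/0.0111800 − 1)×1000 = (0.944222 − 1)×1000 = -55.778‰
δ_B = (0.0106973/0.0111800 − 1)×1000 = (0.956825 − 1)×1000 = -43.175‰
f_A = (δ_mix − δ_B)/(δ_A − δ_B) = (-48.1 − (-43.175))/(-55.778 − (-43.175))
f_A = -4.925 / -12.603 = 0.3908

0.391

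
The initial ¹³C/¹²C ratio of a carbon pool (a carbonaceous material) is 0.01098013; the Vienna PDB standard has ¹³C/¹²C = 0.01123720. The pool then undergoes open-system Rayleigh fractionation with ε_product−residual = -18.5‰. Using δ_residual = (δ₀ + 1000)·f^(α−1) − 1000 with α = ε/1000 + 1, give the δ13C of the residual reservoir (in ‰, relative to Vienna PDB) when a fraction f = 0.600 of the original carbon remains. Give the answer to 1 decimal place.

-13.6‰

δ₀ = (0.01098013/0.01123720 − 1)×1000 = (0.977123 − 1)×1000 = -22.877‰
α − 1 = ε/1000 = -0.0185
f^(α−1) = 0.600^(-0.0185) = 1.009495
δ_res = (-22.877 + 1000) × 1.009495 − 1000 = 986.401 − 1000 = -13.60‰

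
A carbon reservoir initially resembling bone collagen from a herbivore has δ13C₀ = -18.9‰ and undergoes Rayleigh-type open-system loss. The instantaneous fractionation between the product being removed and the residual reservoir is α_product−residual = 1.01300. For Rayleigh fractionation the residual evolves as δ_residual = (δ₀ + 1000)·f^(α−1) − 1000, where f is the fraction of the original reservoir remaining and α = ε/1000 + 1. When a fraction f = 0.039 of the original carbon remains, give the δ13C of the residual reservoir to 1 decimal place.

-59.4‰

Rayleigh residual: δ_res = (δ₀ + 1000)·f^(α−1) − 1000
α − 1 = 0.01300
f^(α−1) = 0.039^(0.01300) = 0.958702
δ_res = (-18.9 + 1000) × 0.958702 − 1000 = 940.583 − 1000 = -59.42‰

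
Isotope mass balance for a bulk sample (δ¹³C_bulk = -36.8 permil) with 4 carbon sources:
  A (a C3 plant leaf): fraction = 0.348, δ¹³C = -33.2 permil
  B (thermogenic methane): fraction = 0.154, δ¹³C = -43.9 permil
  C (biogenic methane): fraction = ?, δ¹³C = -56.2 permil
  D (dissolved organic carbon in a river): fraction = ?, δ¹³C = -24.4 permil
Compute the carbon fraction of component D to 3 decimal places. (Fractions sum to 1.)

Let f_D and f_C be the unknown fractions; fractions sum to 1 so f_D + f_C = 0.498.
Mass balance: Σ fᵢ·δᵢ = δ_bulk ⇒ f_D·(-24.4) + f_C·(-56.2) = -36.8 − (-18.314) = -18.486
Substitute f_C = 0.498 − f_D:
f_D·(-24.4 − -56.2) = -18.486 − 0.498×(-56.2) = 9.502
f_D = 9.502 / 31.8 = 0.2988

0.299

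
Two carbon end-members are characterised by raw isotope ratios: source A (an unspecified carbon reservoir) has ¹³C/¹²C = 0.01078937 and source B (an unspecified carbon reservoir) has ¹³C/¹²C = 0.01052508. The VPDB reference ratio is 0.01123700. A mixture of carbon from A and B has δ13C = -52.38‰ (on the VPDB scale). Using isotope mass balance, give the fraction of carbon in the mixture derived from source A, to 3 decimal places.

0.467

δ_A = (0.01078937/0.01123700 − 1)×1000 = (0.960165 − 1)×1000 = -39.835‰
δ_B = (0.01052508/0.01123700 − 1)×1000 = (0.936645 − 1)×1000 = -63.355‰
f_A = (δ_mix − δ_B)/(δ_A − δ_B) = (-52.38 − (-63.355))/(-39.835 − (-63.355))
f_A = 10.975 / 23.520 = 0.4666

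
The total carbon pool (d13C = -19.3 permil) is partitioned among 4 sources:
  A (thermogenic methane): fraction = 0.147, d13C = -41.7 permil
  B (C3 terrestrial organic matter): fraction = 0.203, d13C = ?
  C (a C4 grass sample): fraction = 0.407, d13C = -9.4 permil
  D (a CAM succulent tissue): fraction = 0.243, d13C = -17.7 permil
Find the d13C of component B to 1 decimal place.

Isotope mass balance: δ_bulk = Σ fᵢ·δᵢ.
-19.3 = 0.147×(-41.7) + 0.203×δ_B + 0.407×(-9.4) + 0.243×(-17.7)
0.203·δ_B = -19.3 − (-14.257) = -5.043
δ_B = -5.043 / 0.203 = -24.84 permil

-24.8 permil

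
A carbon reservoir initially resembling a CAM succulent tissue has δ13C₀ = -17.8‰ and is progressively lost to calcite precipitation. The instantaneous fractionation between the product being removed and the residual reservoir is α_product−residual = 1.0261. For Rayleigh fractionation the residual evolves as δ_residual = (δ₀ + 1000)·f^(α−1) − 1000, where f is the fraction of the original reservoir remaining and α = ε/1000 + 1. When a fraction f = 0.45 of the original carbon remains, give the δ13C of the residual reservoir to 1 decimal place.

-38.1‰

Rayleigh residual: δ_res = (δ₀ + 1000)·f^(α−1) − 1000
α − 1 = 0.02610
f^(α−1) = 0.45^(0.02610) = 0.979375
δ_res = (-17.8 + 1000) × 0.979375 − 1000 = 961.942 − 1000 = -38.06‰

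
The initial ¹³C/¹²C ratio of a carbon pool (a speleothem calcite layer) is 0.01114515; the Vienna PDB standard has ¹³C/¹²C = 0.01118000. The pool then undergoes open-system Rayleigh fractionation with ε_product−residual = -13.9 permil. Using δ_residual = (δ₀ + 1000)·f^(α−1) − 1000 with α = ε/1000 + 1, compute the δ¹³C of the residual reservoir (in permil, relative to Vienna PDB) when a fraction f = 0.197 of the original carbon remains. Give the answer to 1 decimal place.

δ₀ = (0.01114515/0.01118000 − 1)×1000 = (0.996883 − 1)×1000 = -3.117 permil
α − 1 = ε/1000 = -0.0139
f^(α−1) = 0.197^(-0.0139) = 1.022838
δ_res = (-3.117 + 1000) × 1.022838 − 1000 = 1019.650 − 1000 = 19.65 permil

19.6 permil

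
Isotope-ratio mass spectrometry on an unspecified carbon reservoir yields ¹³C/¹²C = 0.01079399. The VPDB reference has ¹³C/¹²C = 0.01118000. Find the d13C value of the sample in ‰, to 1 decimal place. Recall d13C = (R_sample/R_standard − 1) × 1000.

-34.5‰

d13C = (R_sample / R_standard − 1) × 1000
R_sample / R_standard = 0.01079399 / 0.01118000 = 0.965473
d13C = (0.965473 − 1) × 1000 = -34.53‰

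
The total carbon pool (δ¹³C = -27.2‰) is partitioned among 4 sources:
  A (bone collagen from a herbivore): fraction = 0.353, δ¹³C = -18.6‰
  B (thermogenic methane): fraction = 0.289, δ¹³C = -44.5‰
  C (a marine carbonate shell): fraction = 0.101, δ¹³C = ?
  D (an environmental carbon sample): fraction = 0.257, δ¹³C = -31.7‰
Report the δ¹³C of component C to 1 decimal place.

Isotope mass balance: δ_bulk = Σ fᵢ·δᵢ.
-27.2 = 0.353×(-18.6) + 0.289×(-44.5) + 0.101×δ_C + 0.257×(-31.7)
0.101·δ_C = -27.2 − (-27.573) = 0.373
δ_C = 0.373 / 0.101 = 3.70‰

3.7‰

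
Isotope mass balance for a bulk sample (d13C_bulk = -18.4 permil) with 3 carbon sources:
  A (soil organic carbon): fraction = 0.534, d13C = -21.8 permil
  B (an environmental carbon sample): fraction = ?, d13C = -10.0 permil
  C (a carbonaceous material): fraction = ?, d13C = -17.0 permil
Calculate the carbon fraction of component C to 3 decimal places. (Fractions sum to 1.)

Let f_C and f_B be the unknown fractions; fractions sum to 1 so f_C + f_B = 0.466.
Mass balance: Σ fᵢ·δᵢ = δ_bulk ⇒ f_C·(-17.0) + f_B·(-10.0) = -18.4 − (-11.641) = -6.759
Substitute f_B = 0.466 − f_C:
f_C·(-17.0 − -10.0) = -6.759 − 0.466×(-10.0) = -2.099
f_C = -2.099 / -7.0 = 0.2998

0.300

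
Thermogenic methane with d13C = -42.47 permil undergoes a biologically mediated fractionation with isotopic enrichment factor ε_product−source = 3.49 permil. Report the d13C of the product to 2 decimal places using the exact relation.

-39.13 permil

Exactly, δ_product = (δ_source + 1000)·(ε/1000 + 1) − 1000.
δ_product = (-42.47 + 1000) × (3.49/1000 + 1) − 1000
δ_product = -39.128 permil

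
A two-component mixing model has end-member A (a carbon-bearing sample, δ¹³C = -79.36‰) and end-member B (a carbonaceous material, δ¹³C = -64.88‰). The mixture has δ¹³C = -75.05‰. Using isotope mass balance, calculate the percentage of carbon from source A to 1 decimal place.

δ_mix = f_A·δ_A + (1 − f_A)·δ_B  ⇒  f_A = (δ_mix − δ_B)/(δ_A − δ_B)
f_A = (-75.05 − (-64.88)) / (-79.36 − (-64.88))
f_A = -10.17 / -14.48 = 0.7023

70.2%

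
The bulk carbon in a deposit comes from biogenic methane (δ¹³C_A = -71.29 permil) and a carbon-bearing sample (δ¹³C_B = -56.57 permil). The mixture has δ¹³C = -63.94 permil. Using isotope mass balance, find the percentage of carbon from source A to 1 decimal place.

δ_mix = f_A·δ_A + (1 − f_A)·δ_B  ⇒  f_A = (δ_mix − δ_B)/(δ_A − δ_B)
f_A = (-63.94 − (-56.57)) / (-71.29 − (-56.57))
f_A = -7.37 / -14.72 = 0.5007

50.1%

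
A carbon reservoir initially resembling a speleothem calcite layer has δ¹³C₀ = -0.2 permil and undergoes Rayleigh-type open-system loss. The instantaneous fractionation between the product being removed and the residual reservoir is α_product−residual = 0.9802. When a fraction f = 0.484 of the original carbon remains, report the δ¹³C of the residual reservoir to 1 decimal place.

Rayleigh residual: δ_res = (δ₀ + 1000)·f^(α−1) − 1000
α − 1 = -0.01980
f^(α−1) = 0.484^(-0.01980) = 1.014472
δ_res = (-0.2 + 1000) × 1.014472 − 1000 = 1014.269 − 1000 = 14.27 permil

14.3 permil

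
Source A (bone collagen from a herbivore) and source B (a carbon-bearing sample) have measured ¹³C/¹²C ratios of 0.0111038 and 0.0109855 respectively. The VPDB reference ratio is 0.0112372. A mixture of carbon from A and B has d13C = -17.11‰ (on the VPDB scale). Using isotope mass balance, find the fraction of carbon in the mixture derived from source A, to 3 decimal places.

δ_A = (0.0111038/0.0112372 − 1)×1000 = (0.988129 − 1)×1000 = -11.871‰
δ_B = (0.0109855/0.0112372 − 1)×1000 = (0.977601 − 1)×1000 = -22.399‰
f_A = (δ_mix − δ_B)/(δ_A − δ_B) = (-17.11 − (-22.399))/(-11.871 − (-22.399))
f_A = 5.289 / 10.528 = 0.5024

0.502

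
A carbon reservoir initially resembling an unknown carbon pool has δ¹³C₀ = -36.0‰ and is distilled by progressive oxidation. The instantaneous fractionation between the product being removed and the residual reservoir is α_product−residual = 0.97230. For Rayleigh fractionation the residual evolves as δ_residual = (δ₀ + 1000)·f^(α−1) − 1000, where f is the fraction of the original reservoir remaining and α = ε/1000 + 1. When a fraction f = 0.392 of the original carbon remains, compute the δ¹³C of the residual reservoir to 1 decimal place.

-10.7‰

Rayleigh residual: δ_res = (δ₀ + 1000)·f^(α−1) − 1000
α − 1 = -0.02770
f^(α−1) = 0.392^(-0.02770) = 1.026280
δ_res = (-36.0 + 1000) × 1.026280 − 1000 = 989.334 − 1000 = -10.67‰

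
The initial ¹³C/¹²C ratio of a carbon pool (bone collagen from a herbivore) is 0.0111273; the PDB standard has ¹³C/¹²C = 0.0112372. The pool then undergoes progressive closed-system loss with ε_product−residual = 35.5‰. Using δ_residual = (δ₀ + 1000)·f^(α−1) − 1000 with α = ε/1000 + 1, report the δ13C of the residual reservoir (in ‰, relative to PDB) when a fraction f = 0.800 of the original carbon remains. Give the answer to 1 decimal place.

-17.6‰

δ₀ = (0.0111273/0.0112372 − 1)×1000 = (0.990220 − 1)×1000 = -9.780‰
α − 1 = ε/1000 = 0.0355
f^(α−1) = 0.800^(0.0355) = 0.992110
δ_res = (-9.780 + 1000) × 0.992110 − 1000 = 982.407 − 1000 = -17.59‰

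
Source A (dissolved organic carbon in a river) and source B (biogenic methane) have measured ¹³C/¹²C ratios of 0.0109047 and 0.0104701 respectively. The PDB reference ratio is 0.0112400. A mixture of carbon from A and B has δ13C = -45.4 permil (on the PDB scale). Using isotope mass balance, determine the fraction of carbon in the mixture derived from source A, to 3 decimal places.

δ_A = (0.0109047/0.0112400 − 1)×1000 = (0.970169 − 1)×1000 = -29.831 permil
δ_B = (0.0104701/0.0112400 − 1)×1000 = (0.931504 − 1)×1000 = -68.496 permil
f_A = (δ_mix − δ_B)/(δ_A − δ_B) = (-45.4 − (-68.496))/(-29.831 − (-68.496))
f_A = 23.096 / 38.665 = 0.5973

0.597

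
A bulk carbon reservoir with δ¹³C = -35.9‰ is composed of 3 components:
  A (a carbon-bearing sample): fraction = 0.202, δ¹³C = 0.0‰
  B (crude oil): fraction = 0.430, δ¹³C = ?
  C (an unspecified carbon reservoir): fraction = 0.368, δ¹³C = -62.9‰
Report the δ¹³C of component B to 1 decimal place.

Isotope mass balance: δ_bulk = Σ fᵢ·δᵢ.
-35.9 = 0.202×(0.0) + 0.430×δ_B + 0.368×(-62.9)
0.430·δ_B = -35.9 − (-23.147) = -12.753
δ_B = -12.753 / 0.430 = -29.66‰

-29.7‰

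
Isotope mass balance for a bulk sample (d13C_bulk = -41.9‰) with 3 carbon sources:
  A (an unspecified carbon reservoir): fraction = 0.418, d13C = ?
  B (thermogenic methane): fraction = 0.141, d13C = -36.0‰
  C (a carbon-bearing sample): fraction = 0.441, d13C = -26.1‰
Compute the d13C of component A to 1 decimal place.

Isotope mass balance: δ_bulk = Σ fᵢ·δᵢ.
-41.9 = 0.418×δ_A + 0.141×(-36.0) + 0.441×(-26.1)
0.418·δ_A = -41.9 − (-16.586) = -25.314
δ_A = -25.314 / 0.418 = -60.56‰

-60.6‰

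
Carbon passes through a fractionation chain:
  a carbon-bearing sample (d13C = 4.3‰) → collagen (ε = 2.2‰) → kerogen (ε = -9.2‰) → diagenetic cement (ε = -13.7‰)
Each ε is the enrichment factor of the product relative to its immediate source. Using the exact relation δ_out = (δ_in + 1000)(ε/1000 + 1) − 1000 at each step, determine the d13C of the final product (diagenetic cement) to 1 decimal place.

-16.4‰

step 1: δ = (4.30 + 1000)·(2.2/1000 + 1) − 1000 = 6.51‰
step 2: δ = (6.51 + 1000)·(-9.2/1000 + 1) − 1000 = -2.75‰
step 3: δ = (-2.75 + 1000)·(-13.7/1000 + 1) − 1000 = -16.41‰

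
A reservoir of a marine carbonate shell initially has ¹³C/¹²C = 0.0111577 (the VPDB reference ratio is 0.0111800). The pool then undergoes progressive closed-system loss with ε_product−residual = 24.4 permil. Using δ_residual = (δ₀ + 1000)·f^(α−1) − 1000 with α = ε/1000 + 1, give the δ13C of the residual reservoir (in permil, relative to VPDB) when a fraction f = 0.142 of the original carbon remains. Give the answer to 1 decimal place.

-48.4 permil

δ₀ = (0.0111577/0.0111800 − 1)×1000 = (0.998005 − 1)×1000 = -1.995 permil
α − 1 = ε/1000 = 0.0244
f^(α−1) = 0.142^(0.0244) = 0.953489
δ_res = (-1.995 + 1000) × 0.953489 − 1000 = 951.587 − 1000 = -48.41 permil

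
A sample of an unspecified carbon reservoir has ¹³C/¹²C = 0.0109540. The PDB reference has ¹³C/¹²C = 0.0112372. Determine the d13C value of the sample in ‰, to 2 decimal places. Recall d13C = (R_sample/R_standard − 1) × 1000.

-25.20‰

d13C = (R_sample / R_standard − 1) × 1000
R_sample / R_standard = 0.0109540 / 0.0112372 = 0.974798
d13C = (0.974798 − 1) × 1000 = -25.202‰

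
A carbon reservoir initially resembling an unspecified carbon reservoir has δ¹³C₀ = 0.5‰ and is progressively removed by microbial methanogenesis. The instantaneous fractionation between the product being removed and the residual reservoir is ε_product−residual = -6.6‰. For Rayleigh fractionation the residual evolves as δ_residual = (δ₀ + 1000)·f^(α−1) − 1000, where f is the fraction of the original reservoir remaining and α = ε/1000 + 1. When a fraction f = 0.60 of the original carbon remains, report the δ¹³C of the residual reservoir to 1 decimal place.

Rayleigh residual: δ_res = (δ₀ + 1000)·f^(α−1) − 1000
α = ε/1000 + 1 = 0.99340, so α − 1 = -0.00660
f^(α−1) = 0.60^(-0.00660) = 1.003377
δ_res = (0.5 + 1000) × 1.003377 − 1000 = 1003.879 − 1000 = 3.88‰

3.9‰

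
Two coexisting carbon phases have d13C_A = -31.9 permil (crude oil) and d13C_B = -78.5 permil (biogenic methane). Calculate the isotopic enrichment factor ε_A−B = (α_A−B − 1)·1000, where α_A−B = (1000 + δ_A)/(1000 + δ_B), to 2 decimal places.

50.57 permil

α_A−B = (1000 + -31.9) / (1000 + -78.5) = 968.1 / 921.5 = 1.050570
ε_A−B = (1.050570 − 1) × 1000 = 50.570 permil
(The approximation ε ≈ δ_A − δ_B would give 46.6 permil.)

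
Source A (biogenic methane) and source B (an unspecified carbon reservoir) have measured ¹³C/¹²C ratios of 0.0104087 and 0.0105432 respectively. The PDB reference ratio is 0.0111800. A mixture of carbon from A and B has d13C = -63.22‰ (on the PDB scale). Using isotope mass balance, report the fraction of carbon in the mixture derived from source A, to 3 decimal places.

δ_A = (0.0104087/0.0111800 − 1)×1000 = (0.931011 − 1)×1000 = -68.989‰
δ_B = (0.0105432/0.0111800 − 1)×1000 = (0.943041 − 1)×1000 = -56.959‰
f_A = (δ_mix − δ_B)/(δ_A − δ_B) = (-63.22 − (-56.959))/(-68.989 − (-56.959))
f_A = -6.261 / -12.030 = 0.5204

0.520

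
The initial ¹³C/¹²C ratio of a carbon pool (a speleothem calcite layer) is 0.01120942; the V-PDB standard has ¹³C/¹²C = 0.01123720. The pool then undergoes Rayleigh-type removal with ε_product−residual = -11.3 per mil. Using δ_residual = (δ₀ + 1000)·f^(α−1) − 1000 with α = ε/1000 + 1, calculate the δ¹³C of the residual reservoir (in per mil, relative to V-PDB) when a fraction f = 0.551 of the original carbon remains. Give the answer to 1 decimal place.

4.3 per mil

δ₀ = (0.01120942/0.01123720 − 1)×1000 = (0.997528 − 1)×1000 = -2.472 per mil
α − 1 = ε/1000 = -0.0113
f^(α−1) = 0.551^(-0.0113) = 1.006758
δ_res = (-2.472 + 1000) × 1.006758 − 1000 = 1004.269 − 1000 = 4.27 per mil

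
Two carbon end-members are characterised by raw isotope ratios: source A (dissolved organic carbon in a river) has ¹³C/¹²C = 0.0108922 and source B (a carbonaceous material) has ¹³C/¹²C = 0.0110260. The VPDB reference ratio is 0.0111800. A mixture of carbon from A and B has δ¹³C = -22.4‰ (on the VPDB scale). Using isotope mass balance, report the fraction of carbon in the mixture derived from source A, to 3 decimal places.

0.721

δ_A = (0.0108922/0.0111800 − 1)×1000 = (0.974258 − 1)×1000 = -25.742‰
δ_B = (0.0110260/0.0111800 − 1)×1000 = (0.986225 − 1)×1000 = -13.775‰
f_A = (δ_mix − δ_B)/(δ_A − δ_B) = (-22.4 − (-13.775))/(-25.742 − (-13.775))
f_A = -8.625 / -11.968 = 0.7207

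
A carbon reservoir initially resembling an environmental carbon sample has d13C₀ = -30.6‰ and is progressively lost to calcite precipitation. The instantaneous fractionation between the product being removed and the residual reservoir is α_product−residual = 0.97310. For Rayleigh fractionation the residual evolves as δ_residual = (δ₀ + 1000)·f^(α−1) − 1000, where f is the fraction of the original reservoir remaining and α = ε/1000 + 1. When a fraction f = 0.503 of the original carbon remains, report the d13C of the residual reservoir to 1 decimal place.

-12.5‰

Rayleigh residual: δ_res = (δ₀ + 1000)·f^(α−1) − 1000
α − 1 = -0.02690
f^(α−1) = 0.503^(-0.02690) = 1.018657
δ_res = (-30.6 + 1000) × 1.018657 − 1000 = 987.486 − 1000 = -12.51‰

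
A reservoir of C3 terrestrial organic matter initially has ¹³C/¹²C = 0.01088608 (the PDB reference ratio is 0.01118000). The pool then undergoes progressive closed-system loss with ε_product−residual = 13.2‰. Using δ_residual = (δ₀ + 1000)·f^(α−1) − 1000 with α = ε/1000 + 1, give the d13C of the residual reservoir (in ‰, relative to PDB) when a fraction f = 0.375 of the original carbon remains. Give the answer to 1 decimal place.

-38.8‰

δ₀ = (0.01088608/0.01118000 − 1)×1000 = (0.973710 − 1)×1000 = -26.290‰
α − 1 = ε/1000 = 0.0132
f^(α−1) = 0.375^(0.0132) = 0.987137
δ_res = (-26.290 + 1000) × 0.987137 − 1000 = 961.185 − 1000 = -38.82‰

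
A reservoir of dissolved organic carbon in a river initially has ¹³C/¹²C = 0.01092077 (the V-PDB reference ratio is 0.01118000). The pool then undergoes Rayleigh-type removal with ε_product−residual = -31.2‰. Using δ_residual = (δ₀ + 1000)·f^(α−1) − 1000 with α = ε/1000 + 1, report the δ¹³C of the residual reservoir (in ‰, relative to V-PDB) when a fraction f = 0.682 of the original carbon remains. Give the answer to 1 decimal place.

δ₀ = (0.01092077/0.01118000 − 1)×1000 = (0.976813 − 1)×1000 = -23.187‰
α − 1 = ε/1000 = -0.0312
f^(α−1) = 0.682^(-0.0312) = 1.012013
δ_res = (-23.187 + 1000) × 1.012013 − 1000 = 988.547 − 1000 = -11.45‰

-11.5‰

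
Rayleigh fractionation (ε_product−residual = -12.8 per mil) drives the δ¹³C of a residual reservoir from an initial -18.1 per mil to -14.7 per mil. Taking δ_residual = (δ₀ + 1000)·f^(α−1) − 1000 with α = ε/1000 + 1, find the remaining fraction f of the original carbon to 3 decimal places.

α − 1 = ε/1000 = -0.0128
(δ_res + 1000)/(δ₀ + 1000) = (-14.7 + 1000)/(-18.1 + 1000) = 985.3/981.9 = 1.003463
f = 1.003463^(1/-0.0128) = exp(ln(1.003463)/-0.0128) = exp(0.00346/-0.0128)
f = exp(-0.2701) = 0.7633

0.763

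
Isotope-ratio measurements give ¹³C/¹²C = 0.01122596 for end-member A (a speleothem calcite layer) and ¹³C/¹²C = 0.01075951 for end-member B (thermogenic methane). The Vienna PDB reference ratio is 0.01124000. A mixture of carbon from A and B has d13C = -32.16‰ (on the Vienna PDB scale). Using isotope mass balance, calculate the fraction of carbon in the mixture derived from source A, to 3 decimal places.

δ_A = (0.01122596/0.01124000 − 1)×1000 = (0.998751 − 1)×1000 = -1.249‰
δ_B = (0.01075951/0.01124000 − 1)×1000 = (0.957252 − 1)×1000 = -42.748‰
f_A = (δ_mix − δ_B)/(δ_A − δ_B) = (-32.16 − (-42.748))/(-1.249 − (-42.748))
f_A = 10.588 / 41.499 = 0.2551

0.255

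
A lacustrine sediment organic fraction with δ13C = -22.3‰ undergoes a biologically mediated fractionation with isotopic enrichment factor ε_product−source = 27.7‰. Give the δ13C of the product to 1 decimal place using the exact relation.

Exactly, δ_product = (δ_source + 1000)·(ε/1000 + 1) − 1000.
δ_product = (-22.3 + 1000) × (27.7/1000 + 1) − 1000
δ_product = 4.78‰

4.8‰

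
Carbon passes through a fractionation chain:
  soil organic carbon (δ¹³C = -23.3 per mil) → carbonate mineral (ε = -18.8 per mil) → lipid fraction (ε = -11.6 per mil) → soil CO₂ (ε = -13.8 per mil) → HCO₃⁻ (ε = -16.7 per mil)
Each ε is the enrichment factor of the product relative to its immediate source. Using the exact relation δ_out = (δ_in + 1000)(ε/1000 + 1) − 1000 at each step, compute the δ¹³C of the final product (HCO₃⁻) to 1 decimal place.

-81.5 per mil

step 1: δ = (-23.30 + 1000)·(-18.8/1000 + 1) − 1000 = -41.66 per mil
step 2: δ = (-41.66 + 1000)·(-11.6/1000 + 1) − 1000 = -52.78 per mil
step 3: δ = (-52.78 + 1000)·(-13.8/1000 + 1) − 1000 = -65.85 per mil
step 4: δ = (-65.85 + 1000)·(-16.7/1000 + 1) − 1000 = -81.45 per mil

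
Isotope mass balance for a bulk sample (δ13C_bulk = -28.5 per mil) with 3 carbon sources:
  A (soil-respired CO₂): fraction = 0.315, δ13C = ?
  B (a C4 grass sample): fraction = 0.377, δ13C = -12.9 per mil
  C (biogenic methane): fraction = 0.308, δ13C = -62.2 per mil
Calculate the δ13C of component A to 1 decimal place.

Isotope mass balance: δ_bulk = Σ fᵢ·δᵢ.
-28.5 = 0.315×δ_A + 0.377×(-12.9) + 0.308×(-62.2)
0.315·δ_A = -28.5 − (-24.021) = -4.479
δ_A = -4.479 / 0.315 = -14.22 per mil

-14.2 per mil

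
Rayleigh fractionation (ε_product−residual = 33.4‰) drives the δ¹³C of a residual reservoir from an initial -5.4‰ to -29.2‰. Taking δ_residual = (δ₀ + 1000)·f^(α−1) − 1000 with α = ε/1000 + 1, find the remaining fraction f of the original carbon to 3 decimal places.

0.484

α − 1 = ε/1000 = 0.0334
(δ_res + 1000)/(δ₀ + 1000) = (-29.2 + 1000)/(-5.4 + 1000) = 970.8/994.6 = 0.976071
f = 0.976071^(1/0.0334) = exp(ln(0.976071)/0.0334) = exp(-0.02422/0.0334)
f = exp(-0.7252) = 0.4842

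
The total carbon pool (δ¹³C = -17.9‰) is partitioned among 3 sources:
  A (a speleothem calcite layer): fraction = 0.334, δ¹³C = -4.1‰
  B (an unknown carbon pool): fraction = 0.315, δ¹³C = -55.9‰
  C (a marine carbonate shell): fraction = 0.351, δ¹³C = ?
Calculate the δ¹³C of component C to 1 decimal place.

3.1‰

Isotope mass balance: δ_bulk = Σ fᵢ·δᵢ.
-17.9 = 0.334×(-4.1) + 0.315×(-55.9) + 0.351×δ_C
0.351·δ_C = -17.9 − (-18.978) = 1.078
δ_C = 1.078 / 0.351 = 3.07‰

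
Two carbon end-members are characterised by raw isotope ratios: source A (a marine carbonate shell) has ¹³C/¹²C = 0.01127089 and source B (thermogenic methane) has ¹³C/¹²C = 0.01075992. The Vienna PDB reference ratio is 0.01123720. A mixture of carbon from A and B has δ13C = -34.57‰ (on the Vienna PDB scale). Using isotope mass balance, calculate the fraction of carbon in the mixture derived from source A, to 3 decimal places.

δ_A = (0.01127089/0.01123720 − 1)×1000 = (1.002998 − 1)×1000 = 2.998‰
δ_B = (0.01075992/0.01123720 − 1)×1000 = (0.957527 − 1)×1000 = -42.473‰
f_A = (δ_mix − δ_B)/(δ_A − δ_B) = (-34.57 − (-42.473))/(2.998 − (-42.473))
f_A = 7.903 / 45.471 = 0.1738

0.174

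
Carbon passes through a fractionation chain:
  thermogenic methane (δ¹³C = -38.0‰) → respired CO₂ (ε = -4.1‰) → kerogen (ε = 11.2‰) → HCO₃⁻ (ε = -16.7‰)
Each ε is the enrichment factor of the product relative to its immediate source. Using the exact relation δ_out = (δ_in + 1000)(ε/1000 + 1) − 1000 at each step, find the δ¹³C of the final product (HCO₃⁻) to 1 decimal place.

-47.4‰

step 1: δ = (-38.00 + 1000)·(-4.1/1000 + 1) − 1000 = -41.94‰
step 2: δ = (-41.94 + 1000)·(11.2/1000 + 1) − 1000 = -31.21‰
step 3: δ = (-31.21 + 1000)·(-16.7/1000 + 1) − 1000 = -47.39‰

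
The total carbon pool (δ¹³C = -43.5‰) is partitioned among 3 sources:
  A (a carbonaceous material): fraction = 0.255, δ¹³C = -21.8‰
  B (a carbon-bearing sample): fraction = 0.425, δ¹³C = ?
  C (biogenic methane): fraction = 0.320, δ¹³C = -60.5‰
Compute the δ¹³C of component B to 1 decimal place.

-43.7‰

Isotope mass balance: δ_bulk = Σ fᵢ·δᵢ.
-43.5 = 0.255×(-21.8) + 0.425×δ_B + 0.320×(-60.5)
0.425·δ_B = -43.5 − (-24.919) = -18.581
δ_B = -18.581 / 0.425 = -43.72‰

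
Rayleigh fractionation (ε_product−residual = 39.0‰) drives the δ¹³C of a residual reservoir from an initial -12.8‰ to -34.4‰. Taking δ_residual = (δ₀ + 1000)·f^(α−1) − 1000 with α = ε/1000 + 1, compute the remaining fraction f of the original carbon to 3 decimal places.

α − 1 = ε/1000 = 0.0390
(δ_res + 1000)/(δ₀ + 1000) = (-34.4 + 1000)/(-12.8 + 1000) = 965.6/987.2 = 0.978120
f = 0.978120^(1/0.0390) = exp(ln(0.978120)/0.0390) = exp(-0.02212/0.0390)
f = exp(-0.5673) = 0.5671

0.567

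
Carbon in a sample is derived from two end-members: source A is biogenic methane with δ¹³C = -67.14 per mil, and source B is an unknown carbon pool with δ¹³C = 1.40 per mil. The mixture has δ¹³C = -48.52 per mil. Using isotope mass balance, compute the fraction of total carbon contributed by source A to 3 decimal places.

0.728

δ_mix = f_A·δ_A + (1 − f_A)·δ_B  ⇒  f_A = (δ_mix − δ_B)/(δ_A − δ_B)
f_A = (-48.52 − (1.40)) / (-67.14 − (1.40))
f_A = -49.92 / -68.54 = 0.7283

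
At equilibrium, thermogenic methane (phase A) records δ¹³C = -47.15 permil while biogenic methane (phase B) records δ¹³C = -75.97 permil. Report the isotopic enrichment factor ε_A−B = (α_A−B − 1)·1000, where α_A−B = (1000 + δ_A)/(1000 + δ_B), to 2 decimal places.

31.19 permil

α_A−B = (1000 + -47.15) / (1000 + -75.97) = 952.85 / 924.03 = 1.031189
ε_A−B = (1.031189 − 1) × 1000 = 31.189 permil
(The approximation ε ≈ δ_A − δ_B would give 28.82 permil.)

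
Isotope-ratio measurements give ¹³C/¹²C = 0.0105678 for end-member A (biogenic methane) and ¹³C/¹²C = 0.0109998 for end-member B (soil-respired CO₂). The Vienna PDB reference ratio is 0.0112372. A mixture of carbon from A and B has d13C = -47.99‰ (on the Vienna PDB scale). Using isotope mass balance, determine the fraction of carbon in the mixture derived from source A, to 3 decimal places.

δ_A = (0.0105678/0.0112372 − 1)×1000 = (0.940430 − 1)×1000 = -59.570‰
δ_B = (0.0109998/0.0112372 − 1)×1000 = (0.978874 − 1)×1000 = -21.126‰
f_A = (δ_mix − δ_B)/(δ_A − δ_B) = (-47.99 − (-21.126))/(-59.570 − (-21.126))
f_A = -26.864 / -38.444 = 0.6988

0.699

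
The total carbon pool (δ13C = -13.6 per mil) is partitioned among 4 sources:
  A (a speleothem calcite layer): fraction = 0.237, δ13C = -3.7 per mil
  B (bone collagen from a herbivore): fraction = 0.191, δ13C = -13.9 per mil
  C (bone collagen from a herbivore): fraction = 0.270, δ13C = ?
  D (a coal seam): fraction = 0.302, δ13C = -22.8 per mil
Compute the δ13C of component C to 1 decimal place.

Isotope mass balance: δ_bulk = Σ fᵢ·δᵢ.
-13.6 = 0.237×(-3.7) + 0.191×(-13.9) + 0.270×δ_C + 0.302×(-22.8)
0.270·δ_C = -13.6 − (-10.417) = -3.183
δ_C = -3.183 / 0.270 = -11.79 per mil

-11.8 per mil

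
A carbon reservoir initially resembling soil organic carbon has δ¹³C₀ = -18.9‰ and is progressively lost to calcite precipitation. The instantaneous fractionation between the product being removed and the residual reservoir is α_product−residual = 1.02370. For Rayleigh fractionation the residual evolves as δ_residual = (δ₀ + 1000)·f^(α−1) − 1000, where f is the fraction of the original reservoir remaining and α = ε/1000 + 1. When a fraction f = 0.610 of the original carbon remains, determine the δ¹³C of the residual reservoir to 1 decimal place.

Rayleigh residual: δ_res = (δ₀ + 1000)·f^(α−1) − 1000
α − 1 = 0.02370
f^(α−1) = 0.610^(0.02370) = 0.988354
δ_res = (-18.9 + 1000) × 0.988354 − 1000 = 969.674 − 1000 = -30.33‰

-30.3‰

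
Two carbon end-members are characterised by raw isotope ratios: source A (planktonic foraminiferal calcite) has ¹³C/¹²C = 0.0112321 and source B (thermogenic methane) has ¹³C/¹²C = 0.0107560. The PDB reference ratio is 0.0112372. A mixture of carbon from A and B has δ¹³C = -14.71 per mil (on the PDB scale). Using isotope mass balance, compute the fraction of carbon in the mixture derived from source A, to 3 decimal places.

0.664

δ_A = (0.0112321/0.0112372 − 1)×1000 = (0.999546 − 1)×1000 = -0.454 per mil
δ_B = (0.0107560/0.0112372 − 1)×1000 = (0.957178 − 1)×1000 = -42.822 per mil
f_A = (δ_mix − δ_B)/(δ_A − δ_B) = (-14.71 − (-42.822))/(-0.454 − (-42.822))
f_A = 28.112 / 42.368 = 0.6635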